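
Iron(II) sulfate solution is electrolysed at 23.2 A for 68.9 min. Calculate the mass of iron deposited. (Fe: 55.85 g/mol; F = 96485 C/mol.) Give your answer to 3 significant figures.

Charge passed = 23.2 × 4134 = 95910 C
n(e⁻) = 95910 / 96485 = 0.9940 mol
Fe²⁺ + 2e⁻ → Fe, so n(Fe) = 0.9940 / 2 = 0.4970 mol
m = 0.4970 × 55.85 = 27.8 g

27.8 g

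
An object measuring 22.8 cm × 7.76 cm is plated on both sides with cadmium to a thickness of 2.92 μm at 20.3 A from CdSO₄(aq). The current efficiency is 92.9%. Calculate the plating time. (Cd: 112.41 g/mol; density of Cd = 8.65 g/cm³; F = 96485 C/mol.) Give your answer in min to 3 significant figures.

Plated area = 2 × 22.8 × 7.76 = 353.9 cm²
Volume = 353.9 × 2.92×10⁻⁴ cm = 0.1033 cm³
m(Cd) = 0.1033 × 8.65 = 0.8935 g
n(Cd) = 0.8935 / 112.41 = 0.007949 mol; n(e⁻) = 2 × 0.007949 = 0.01590 mol
Q = 0.01590 × 96485 / 0.929 = 1651 C
t = 1651 / 20.3 = 81.33 s = 1.36 min

1.36 min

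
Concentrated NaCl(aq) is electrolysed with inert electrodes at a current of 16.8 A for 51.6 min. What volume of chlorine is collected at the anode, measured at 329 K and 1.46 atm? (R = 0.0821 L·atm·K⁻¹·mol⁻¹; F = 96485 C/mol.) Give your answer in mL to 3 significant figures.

Q = It = 16.8 × 3096 = 52010 C
Moles of electrons = 52010 / 96485 = 0.5390 mol
2Cl⁻ → Cl₂ + 2e⁻, so n(Cl₂) = 0.5390 / 2 = 0.2695 mol
V = nRT/P = 0.2695 × 0.0821 × 329 / 1.46 = 4.986 L
= 4990 mL

4990 mL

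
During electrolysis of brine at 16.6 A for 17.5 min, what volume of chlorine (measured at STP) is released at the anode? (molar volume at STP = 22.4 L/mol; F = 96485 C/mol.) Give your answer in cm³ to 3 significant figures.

Charge passed = 16.6 × 1050 = 17430 C
n(e⁻) = Q/F = 17430/96485 = 0.1806 mol
2Cl⁻ → Cl₂ + 2e⁻, so n(Cl₂) = 0.1806 / 2 = 0.09030 mol
V = 0.09030 × 22.4 = 2.023 L
= 2020 cm³

2020 cm³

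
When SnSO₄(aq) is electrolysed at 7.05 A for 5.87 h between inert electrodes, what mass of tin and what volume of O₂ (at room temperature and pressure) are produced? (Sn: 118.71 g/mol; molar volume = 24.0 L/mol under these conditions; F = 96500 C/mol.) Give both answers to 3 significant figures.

91.6 g Sn; 9.26 L O₂

Q = 7.05 × 21132 = 1.490×10^5 C; n(e⁻) = 1.490×10^5 / 96500 = 1.544 mol
Cathode: Sn²⁺ + 2e⁻ → Sn → n(Sn) = 1.544/2 = 0.7720 mol → 91.6 g
Anode: 2H₂O → O₂ + 4H⁺ + 4e⁻ → n(O₂) = 1.544/4 = 0.3860 mol → 9.26 L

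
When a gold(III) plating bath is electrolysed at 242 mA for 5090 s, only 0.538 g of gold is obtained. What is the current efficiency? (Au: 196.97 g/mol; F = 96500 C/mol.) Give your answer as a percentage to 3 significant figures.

Q = 0.242 × 5090 = 1232 C
n(e⁻) = 1232 / 96500 = 0.01277 mol
Au³⁺ + 3e⁻ → Au, so theoretical n(Au) = 0.004257 mol → 0.8385 g
Efficiency = 0.538 / 0.8385 = 0.6416 = 64.2%

64.2%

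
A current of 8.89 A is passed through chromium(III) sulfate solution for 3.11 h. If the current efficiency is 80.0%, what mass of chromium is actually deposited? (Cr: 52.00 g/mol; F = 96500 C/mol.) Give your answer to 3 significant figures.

14.3 g

Q = 8.89 × 11196 = 99530 C
n(e⁻) = 99530 / 96500 = 1.031 mol
Cr³⁺ + 3e⁻ → Cr, so theoretical m(Cr) = 0.3437 × 52.00 = 17.87 g
Actual mass = 80.0% × 17.87 = 14.3 g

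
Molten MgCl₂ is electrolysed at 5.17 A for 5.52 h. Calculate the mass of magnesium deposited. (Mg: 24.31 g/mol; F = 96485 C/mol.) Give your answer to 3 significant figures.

12.9 g

Charge passed = 5.17 × 19872 = 1.027×10^5 C
n(e⁻) = 1.027×10^5 / 96485 = 1.064 mol
Mg²⁺ + 2e⁻ → Mg, so n(Mg) = 1.064 / 2 = 0.5320 mol
m = 0.5320 × 24.31 = 12.9 g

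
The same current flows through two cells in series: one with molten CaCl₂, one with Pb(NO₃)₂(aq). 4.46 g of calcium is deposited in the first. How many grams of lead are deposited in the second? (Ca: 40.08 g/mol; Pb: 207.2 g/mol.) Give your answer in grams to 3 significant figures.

n(Ca) = 4.46 / 40.08 = 0.1113 mol
Ca²⁺ + 2e⁻ → Ca, so n(e⁻) = 2 × 0.1113 = 0.2226 mol
The cells are in series, so the same charge (and hence the same n(e⁻) = 0.2226 mol) passes through both.
Pb²⁺ + 2e⁻ → Pb, so n(Pb) = 0.2226 / 2 = 0.1113 mol
m(Pb) = 0.1113 × 207.2 = 23.1 g

23.1 g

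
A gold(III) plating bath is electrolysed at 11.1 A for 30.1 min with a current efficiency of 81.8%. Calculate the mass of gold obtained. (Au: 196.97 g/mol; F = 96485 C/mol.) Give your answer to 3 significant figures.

11.2 g

Q = 11.1 × 1806 = 20050 C
n(e⁻) = 20050 / 96485 = 0.2078 mol
Au³⁺ + 3e⁻ → Au, so theoretical m(Au) = 0.06927 × 196.97 = 13.64 g
Actual mass = 81.8% × 13.64 = 11.2 g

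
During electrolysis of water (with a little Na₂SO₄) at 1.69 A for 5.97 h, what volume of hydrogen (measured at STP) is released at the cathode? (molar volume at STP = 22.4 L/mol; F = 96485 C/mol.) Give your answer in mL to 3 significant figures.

Q = 1.69 A × 21492 s = 36320 C
Moles of electrons = 36320 / 96485 = 0.3764 mol
2H⁺ + 2e⁻ → H₂, so n(H₂) = 0.3764 / 2 = 0.1882 mol
V = 0.1882 × 22.4 = 4.216 L
= 4220 mL

4220 mL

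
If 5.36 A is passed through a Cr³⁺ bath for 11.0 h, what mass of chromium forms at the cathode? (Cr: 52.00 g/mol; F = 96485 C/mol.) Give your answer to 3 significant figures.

38.1 g

Charge passed = 5.36 × 39600 = 2.123×10^5 C
n(e⁻) = Q/F = 2.123×10^5/96485 = 2.200 mol
Cr³⁺ + 3e⁻ → Cr, so n(Cr) = 2.200 / 3 = 0.7333 mol
m = 0.7333 × 52.00 = 38.1 g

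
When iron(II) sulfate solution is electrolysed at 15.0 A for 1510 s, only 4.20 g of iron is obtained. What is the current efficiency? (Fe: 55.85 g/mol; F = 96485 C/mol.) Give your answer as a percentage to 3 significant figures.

64.1%

Q = 15.0 × 1510 = 22650 C
n(e⁻) = 22650 / 96485 = 0.2348 mol
Fe²⁺ + 2e⁻ → Fe, so theoretical n(Fe) = 0.1174 mol → 6.557 g
Efficiency = 4.20 / 6.557 = 0.6405 = 64.1%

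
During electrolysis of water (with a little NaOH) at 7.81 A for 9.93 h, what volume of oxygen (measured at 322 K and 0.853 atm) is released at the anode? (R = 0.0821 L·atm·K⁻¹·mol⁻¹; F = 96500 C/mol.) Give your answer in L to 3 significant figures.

22.4 L

Charge passed = 7.81 × 35748 = 2.792×10^5 C
Moles of electrons = 2.792×10^5 / 96500 = 2.893 mol
2H₂O → O₂ + 4H⁺ + 4e⁻, so n(O₂) = 2.893 / 4 = 0.7233 mol
V = nRT/P = 0.7233 × 0.0821 × 322 / 0.853 = 22.42 L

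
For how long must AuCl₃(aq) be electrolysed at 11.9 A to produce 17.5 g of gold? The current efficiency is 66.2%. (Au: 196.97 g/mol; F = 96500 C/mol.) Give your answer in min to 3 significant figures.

n(Au) = 17.5 / 196.97 = 0.08885 mol
Au³⁺ + 3e⁻ → Au, so n(e⁻) = 3 × 0.08885 = 0.2666 mol
Q = 0.2666 × 96500 / 0.662 = 38860 C
t = Q / I = 38860 / 11.9 = 3266 s = 54.4 min

54.4 min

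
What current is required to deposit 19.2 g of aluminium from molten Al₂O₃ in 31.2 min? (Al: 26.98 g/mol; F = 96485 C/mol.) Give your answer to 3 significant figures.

n(Al) = 19.2 / 26.98 = 0.7116 mol
Al³⁺ + 3e⁻ → Al, so n(e⁻) = 3 × 0.7116 = 2.135 mol
Q = 2.135 × 96485 = 2.060×10^5 C
I = Q / t = 2.060×10^5 / 1872 s = 110 A

110 A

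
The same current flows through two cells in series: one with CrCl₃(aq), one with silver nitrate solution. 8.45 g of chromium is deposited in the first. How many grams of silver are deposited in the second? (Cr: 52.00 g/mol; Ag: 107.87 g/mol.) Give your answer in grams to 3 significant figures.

n(Cr) = 8.45 / 52.00 = 0.1625 mol
Cr³⁺ + 3e⁻ → Cr, so n(e⁻) = 3 × 0.1625 = 0.4875 mol
The cells are in series, so the same charge (and hence the same n(e⁻) = 0.4875 mol) passes through both.
Ag⁺ + e⁻ → Ag, so n(Ag) = 0.4875 mol
m(Ag) = 0.4875 × 107.87 = 52.6 g

52.6 g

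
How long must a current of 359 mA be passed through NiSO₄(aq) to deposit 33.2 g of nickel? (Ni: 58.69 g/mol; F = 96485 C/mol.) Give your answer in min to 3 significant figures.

n(Ni) = 33.2 / 58.69 = 0.5657 mol
Ni²⁺ + 2e⁻ → Ni, so n(e⁻) = 2 × 0.5657 = 1.131 mol
Q = 1.131 × 96485 = 1.091×10^5 C
t = Q / I = 1.091×10^5 / 0.359 = 3.039×10^5 s = 5070 min

5070 min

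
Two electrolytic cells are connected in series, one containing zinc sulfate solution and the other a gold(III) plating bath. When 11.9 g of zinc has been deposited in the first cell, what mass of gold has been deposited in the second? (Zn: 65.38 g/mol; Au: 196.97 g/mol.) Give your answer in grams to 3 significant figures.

n(Zn) = 11.9 / 65.38 = 0.1820 mol
Zn²⁺ + 2e⁻ → Zn, so n(e⁻) = 2 × 0.1820 = 0.3640 mol
In series, the same 0.3640 mol of electrons flows through the second cell.
Au³⁺ + 3e⁻ → Au, so n(Au) = 0.3640 / 3 = 0.1213 mol
m(Au) = 0.1213 × 196.97 = 23.9 g

23.9 g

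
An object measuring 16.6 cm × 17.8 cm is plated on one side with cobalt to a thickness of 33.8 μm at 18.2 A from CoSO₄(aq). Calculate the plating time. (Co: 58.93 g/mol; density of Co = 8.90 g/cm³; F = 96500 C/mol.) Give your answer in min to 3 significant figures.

Plated area = 16.6 × 17.8 = 295.5 cm²
Volume = 295.5 × 33.8×10⁻⁴ cm = 0.9988 cm³
m(Co) = 0.9988 × 8.90 = 8.889 g
n(Co) = 8.889 / 58.93 = 0.1508 mol; n(e⁻) = 2 × 0.1508 = 0.3016 mol
Q = 0.3016 × 96500 = 29100 C
t = 29100 / 18.2 = 1599 s = 26.7 min

26.7 min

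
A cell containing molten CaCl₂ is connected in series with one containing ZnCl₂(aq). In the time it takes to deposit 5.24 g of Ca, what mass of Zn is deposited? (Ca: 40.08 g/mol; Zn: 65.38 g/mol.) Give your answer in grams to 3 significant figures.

8.55 g

n(Ca) = 5.24 / 40.08 = 0.1307 mol
Ca²⁺ + 2e⁻ → Ca, so n(e⁻) = 2 × 0.1307 = 0.2614 mol
The cells are in series, so the same charge (and hence the same n(e⁻) = 0.2614 mol) passes through both.
Zn²⁺ + 2e⁻ → Zn, so n(Zn) = 0.2614 / 2 = 0.1307 mol
m(Zn) = 0.1307 × 65.38 = 8.55 g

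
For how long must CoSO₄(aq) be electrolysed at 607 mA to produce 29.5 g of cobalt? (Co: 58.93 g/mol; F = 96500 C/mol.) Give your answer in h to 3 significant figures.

44.2 h

n(Co) = 29.5 / 58.93 = 0.5006 mol
Co²⁺ + 2e⁻ → Co, so n(e⁻) = 2 × 0.5006 = 1.001 mol
Q = 1.001 × 96500 = 96600 C
t = Q / I = 96600 / 0.607 = 1.591×10^5 s = 44.2 h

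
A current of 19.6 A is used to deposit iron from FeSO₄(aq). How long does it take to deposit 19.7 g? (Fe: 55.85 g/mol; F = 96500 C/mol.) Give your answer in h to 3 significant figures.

n(Fe) = 19.7 / 55.85 = 0.3527 mol
Fe²⁺ + 2e⁻ → Fe, so n(e⁻) = 2 × 0.3527 = 0.7054 mol
Q = 0.7054 × 96500 = 68070 C
t = Q / I = 68070 / 19.6 = 3473 s = 0.965 h

0.965 h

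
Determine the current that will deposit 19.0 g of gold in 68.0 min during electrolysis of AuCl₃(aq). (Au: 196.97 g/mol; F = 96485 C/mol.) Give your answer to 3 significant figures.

6.84 A

n(Au) = 19.0 / 196.97 = 0.09646 mol
Au³⁺ + 3e⁻ → Au, so n(e⁻) = 3 × 0.09646 = 0.2894 mol
Q = 0.2894 × 96485 = 27920 C
I = Q / t = 27920 / 4080 s = 6.84 A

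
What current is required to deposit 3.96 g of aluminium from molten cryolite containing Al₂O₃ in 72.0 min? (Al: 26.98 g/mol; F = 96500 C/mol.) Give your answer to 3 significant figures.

9.84 A

n(Al) = 3.96 / 26.98 = 0.1468 mol
Al³⁺ + 3e⁻ → Al, so n(e⁻) = 3 × 0.1468 = 0.4404 mol
Q = 0.4404 × 96500 = 42500 C
I = Q / t = 42500 / 4320 s = 9.84 A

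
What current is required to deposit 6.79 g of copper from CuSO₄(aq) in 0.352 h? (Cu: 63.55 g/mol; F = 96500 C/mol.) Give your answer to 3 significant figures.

16.3 A

n(Cu) = 6.79 / 63.55 = 0.1068 mol
Cu²⁺ + 2e⁻ → Cu, so n(e⁻) = 2 × 0.1068 = 0.2136 mol
Q = 0.2136 × 96500 = 20610 C
I = Q / t = 20610 / 1267.2 s = 16.3 A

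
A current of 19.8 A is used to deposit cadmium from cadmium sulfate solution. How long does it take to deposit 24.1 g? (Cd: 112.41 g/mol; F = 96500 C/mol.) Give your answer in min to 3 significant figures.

34.8 min

n(Cd) = 24.1 / 112.41 = 0.2144 mol
Cd²⁺ + 2e⁻ → Cd, so n(e⁻) = 2 × 0.2144 = 0.4288 mol
Q = 0.4288 × 96500 = 41380 C
t = Q / I = 41380 / 19.8 = 2090 s = 34.8 min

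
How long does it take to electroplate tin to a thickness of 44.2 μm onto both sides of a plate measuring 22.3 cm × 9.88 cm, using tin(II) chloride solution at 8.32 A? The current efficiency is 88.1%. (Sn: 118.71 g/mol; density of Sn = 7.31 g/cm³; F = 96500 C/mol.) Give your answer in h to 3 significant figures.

Plated area = 2 × 22.3 × 9.88 = 440.6 cm²
Volume = 440.6 × 44.2×10⁻⁴ cm = 1.947 cm³
m(Sn) = 1.947 × 7.31 = 14.23 g
n(Sn) = 14.23 / 118.71 = 0.1199 mol; n(e⁻) = 2 × 0.1199 = 0.2398 mol
Q = 0.2398 × 96500 / 0.881 = 26270 C
t = 26270 / 8.32 = 3157 s = 0.877 h

0.877 h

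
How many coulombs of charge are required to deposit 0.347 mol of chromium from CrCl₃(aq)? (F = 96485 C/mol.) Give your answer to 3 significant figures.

Cr³⁺ + 3e⁻ → Cr, so n(e⁻) = 3 × 0.347 = 1.041 mol
Q = 1.041 × 96485 = 1.004×10^5 C

1.00×10^5 C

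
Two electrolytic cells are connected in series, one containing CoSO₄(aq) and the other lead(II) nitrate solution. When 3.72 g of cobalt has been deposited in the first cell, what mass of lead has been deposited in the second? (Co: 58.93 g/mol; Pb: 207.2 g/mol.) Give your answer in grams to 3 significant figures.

13.1 g

n(Co) = 3.72 / 58.93 = 0.06313 mol
Co²⁺ + 2e⁻ → Co, so n(e⁻) = 2 × 0.06313 = 0.1263 mol
Same current for the same time ⇒ same n(e⁻) = 0.1263 mol in both cells.
Pb²⁺ + 2e⁻ → Pb, so n(Pb) = 0.1263 / 2 = 0.06315 mol
m(Pb) = 0.06315 × 207.2 = 13.1 g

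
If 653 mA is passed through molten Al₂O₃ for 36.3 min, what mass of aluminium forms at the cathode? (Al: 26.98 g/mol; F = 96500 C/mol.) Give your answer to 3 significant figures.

0.133 g

Charge passed = 0.653 × 2178 = 1422 C
n(e⁻) = Q/F = 1422/96500 = 0.01474 mol
Al³⁺ + 3e⁻ → Al, so n(Al) = 0.01474 / 3 = 0.004913 mol
m = 0.004913 × 26.98 = 0.133 g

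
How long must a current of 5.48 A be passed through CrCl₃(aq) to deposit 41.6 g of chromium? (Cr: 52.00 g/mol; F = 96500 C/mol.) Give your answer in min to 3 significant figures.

n(Cr) = 41.6 / 52.00 = 0.8000 mol
Cr³⁺ + 3e⁻ → Cr, so n(e⁻) = 3 × 0.8000 = 2.400 mol
Q = 2.400 × 96500 = 2.316×10^5 C
t = Q / I = 2.316×10^5 / 5.48 = 42260 s = 704 min

704 min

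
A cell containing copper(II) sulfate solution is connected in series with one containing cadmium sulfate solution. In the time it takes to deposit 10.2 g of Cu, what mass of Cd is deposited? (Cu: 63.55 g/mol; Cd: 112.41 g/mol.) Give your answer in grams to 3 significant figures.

n(Cu) = 10.2 / 63.55 = 0.1605 mol
Cu²⁺ + 2e⁻ → Cu, so n(e⁻) = 2 × 0.1605 = 0.3210 mol
Same current for the same time ⇒ same n(e⁻) = 0.3210 mol in both cells.
Cd²⁺ + 2e⁻ → Cd, so n(Cd) = 0.3210 / 2 = 0.1605 mol
m(Cd) = 0.1605 × 112.41 = 18.0 g

18.0 g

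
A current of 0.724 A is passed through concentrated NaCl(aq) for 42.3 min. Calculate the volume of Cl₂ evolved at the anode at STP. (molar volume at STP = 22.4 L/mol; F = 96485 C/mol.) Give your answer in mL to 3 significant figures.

Q = It = 0.724 × 2538 = 1838 C
n(e⁻) = 1838 / 96485 = 0.01905 mol
2Cl⁻ → Cl₂ + 2e⁻, so n(Cl₂) = 0.01905 / 2 = 0.009525 mol
V = 0.009525 × 22.4 = 0.2134 L
= 213 mL

213 mL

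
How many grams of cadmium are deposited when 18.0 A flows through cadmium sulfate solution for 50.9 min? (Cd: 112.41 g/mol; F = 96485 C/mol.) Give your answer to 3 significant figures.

Q = 18.0 A × 3054 s = 54970 C
Moles of electrons = 54970 / 96485 = 0.5697 mol
Cd²⁺ + 2e⁻ → Cd, so n(Cd) = 0.5697 / 2 = 0.2849 mol
m = 0.2849 × 112.41 = 32.0 g

32.0 g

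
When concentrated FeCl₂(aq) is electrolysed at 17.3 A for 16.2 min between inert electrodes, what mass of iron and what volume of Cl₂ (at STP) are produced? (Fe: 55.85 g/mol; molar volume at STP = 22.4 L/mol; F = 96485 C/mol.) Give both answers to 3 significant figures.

4.87 g Fe; 1.95 L Cl₂

Q = 17.3 × 972 = 16820 C; n(e⁻) = 16820 / 96485 = 0.1743 mol
Cathode: Fe²⁺ + 2e⁻ → Fe → n(Fe) = 0.1743/2 = 0.08715 mol → 4.87 g
Anode: 2Cl⁻ → Cl₂ + 2e⁻ → n(Cl₂) = 0.1743/2 = 0.08715 mol → 1.95 L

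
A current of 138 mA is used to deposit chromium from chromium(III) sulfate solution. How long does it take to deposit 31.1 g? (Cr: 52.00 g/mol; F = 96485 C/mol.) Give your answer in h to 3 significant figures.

348 h

n(Cr) = 31.1 / 52.00 = 0.5981 mol
Cr³⁺ + 3e⁻ → Cr, so n(e⁻) = 3 × 0.5981 = 1.794 mol
Q = 1.794 × 96485 = 1.731×10^5 C
t = Q / I = 1.731×10^5 / 0.138 = 1.254×10^6 s = 348 h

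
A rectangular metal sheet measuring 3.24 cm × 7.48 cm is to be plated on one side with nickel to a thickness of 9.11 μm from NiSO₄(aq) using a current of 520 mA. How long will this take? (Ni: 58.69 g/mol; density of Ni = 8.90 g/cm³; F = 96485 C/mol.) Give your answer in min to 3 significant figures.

20.7 min

Plated area = 3.24 × 7.48 = 24.24 cm²
Volume = 24.24 × 9.11×10⁻⁴ cm = 0.02208 cm³
m(Ni) = 0.02208 × 8.90 = 0.1965 g
n(Ni) = 0.1965 / 58.69 = 0.003348 mol; n(e⁻) = 2 × 0.003348 = 0.006696 mol
Q = 0.006696 × 96485 = 646.1 C
t = 646.1 / 0.520 = 1243 s = 20.7 min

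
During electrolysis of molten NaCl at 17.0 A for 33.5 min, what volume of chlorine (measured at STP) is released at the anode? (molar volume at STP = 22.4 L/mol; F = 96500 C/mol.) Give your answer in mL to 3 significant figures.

Charge passed = 17.0 × 2010 = 34170 C
n(e⁻) = Q/F = 34170/96500 = 0.3541 mol
2Cl⁻ → Cl₂ + 2e⁻, so n(Cl₂) = 0.3541 / 2 = 0.1771 mol
V = 0.1771 × 22.4 = 3.967 L
= 3970 mL

3970 mL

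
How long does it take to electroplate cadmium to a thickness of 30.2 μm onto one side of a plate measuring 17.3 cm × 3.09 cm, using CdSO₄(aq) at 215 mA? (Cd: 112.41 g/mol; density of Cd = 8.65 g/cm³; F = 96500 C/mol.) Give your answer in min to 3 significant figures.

Plated area = 17.3 × 3.09 = 53.46 cm²
Volume = 53.46 × 30.2×10⁻⁴ cm = 0.1614 cm³
m(Cd) = 0.1614 × 8.65 = 1.396 g
n(Cd) = 1.396 / 112.41 = 0.01242 mol; n(e⁻) = 2 × 0.01242 = 0.02484 mol
Q = 0.02484 × 96500 = 2397 C
t = 2397 / 0.215 = 11150 s = 186 min

186 min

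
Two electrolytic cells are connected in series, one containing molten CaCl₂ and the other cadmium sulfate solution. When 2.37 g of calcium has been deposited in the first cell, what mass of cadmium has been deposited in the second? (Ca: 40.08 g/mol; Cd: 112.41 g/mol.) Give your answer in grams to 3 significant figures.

n(Ca) = 2.37 / 40.08 = 0.05913 mol
Ca²⁺ + 2e⁻ → Ca, so n(e⁻) = 2 × 0.05913 = 0.1183 mol
In series, the same 0.1183 mol of electrons flows through the second cell.
Cd²⁺ + 2e⁻ → Cd, so n(Cd) = 0.1183 / 2 = 0.05915 mol
m(Cd) = 0.05915 × 112.41 = 6.65 g

6.65 g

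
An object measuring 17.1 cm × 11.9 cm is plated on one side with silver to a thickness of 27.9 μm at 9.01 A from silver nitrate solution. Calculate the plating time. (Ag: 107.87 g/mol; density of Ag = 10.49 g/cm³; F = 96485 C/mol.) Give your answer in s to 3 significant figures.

591 s

Plated area = 17.1 × 11.9 = 203.5 cm²
Volume = 203.5 × 27.9×10⁻⁴ cm = 0.5678 cm³
m(Ag) = 0.5678 × 10.49 = 5.956 g
n(Ag) = 5.956 / 107.87 = 0.05521 mol; n(e⁻) = 0.05521 mol
Q = 0.05521 × 96485 = 5327 C
t = 5327 / 9.01 = 591.2 s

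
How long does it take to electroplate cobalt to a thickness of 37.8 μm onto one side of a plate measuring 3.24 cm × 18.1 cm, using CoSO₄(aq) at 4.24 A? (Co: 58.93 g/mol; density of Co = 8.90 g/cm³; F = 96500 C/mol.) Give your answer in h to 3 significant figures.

Plated area = 3.24 × 18.1 = 58.64 cm²
Volume = 58.64 × 37.8×10⁻⁴ cm = 0.2217 cm³
m(Co) = 0.2217 × 8.90 = 1.973 g
n(Co) = 1.973 / 58.93 = 0.03348 mol; n(e⁻) = 2 × 0.03348 = 0.06696 mol
Q = 0.06696 × 96500 = 6462 C
t = 6462 / 4.24 = 1524 s = 0.423 h

0.423 h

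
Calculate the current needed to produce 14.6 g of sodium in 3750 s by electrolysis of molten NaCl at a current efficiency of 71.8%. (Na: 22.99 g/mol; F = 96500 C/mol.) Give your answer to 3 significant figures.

22.8 A

n(Na) = 14.6 / 22.99 = 0.6351 mol
Na⁺ + e⁻ → Na, so n(e⁻) = 0.6351 mol
Q = 0.6351 × 96500 / 0.718 = 85360 C
I = Q / t = 85360 / 3750 s = 22.8 A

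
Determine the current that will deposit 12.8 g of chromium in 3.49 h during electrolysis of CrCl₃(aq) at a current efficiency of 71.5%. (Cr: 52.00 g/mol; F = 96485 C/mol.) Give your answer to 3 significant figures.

7.93 A

n(Cr) = 12.8 / 52.00 = 0.2462 mol
Cr³⁺ + 3e⁻ → Cr, so n(e⁻) = 3 × 0.2462 = 0.7386 mol
Q = 0.7386 × 96485 / 0.715 = 99670 C
I = Q / t = 99670 / 12564 s = 7.93 A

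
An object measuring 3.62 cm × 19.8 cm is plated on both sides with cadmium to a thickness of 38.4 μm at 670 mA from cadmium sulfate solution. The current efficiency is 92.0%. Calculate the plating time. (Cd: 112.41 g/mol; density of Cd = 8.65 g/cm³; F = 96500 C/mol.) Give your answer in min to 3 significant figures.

221 min

Plated area = 2 × 3.62 × 19.8 = 143.4 cm²
Volume = 143.4 × 38.4×10⁻⁴ cm = 0.5507 cm³
m(Cd) = 0.5507 × 8.65 = 4.764 g
n(Cd) = 4.764 / 112.41 = 0.04238 mol; n(e⁻) = 2 × 0.04238 = 0.08476 mol
Q = 0.08476 × 96500 / 0.920 = 8891 C
t = 8891 / 0.670 = 13270 s = 221 min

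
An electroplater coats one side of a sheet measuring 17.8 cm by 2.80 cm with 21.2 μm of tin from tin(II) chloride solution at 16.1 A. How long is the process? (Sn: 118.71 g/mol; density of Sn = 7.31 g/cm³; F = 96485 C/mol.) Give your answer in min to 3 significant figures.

Plated area = 17.8 × 2.80 = 49.84 cm²
Volume = 49.84 × 21.2×10⁻⁴ cm = 0.1057 cm³
m(Sn) = 0.1057 × 7.31 = 0.7727 g
n(Sn) = 0.7727 / 118.71 = 0.006509 mol; n(e⁻) = 2 × 0.006509 = 0.01302 mol
Q = 0.01302 × 96485 = 1256 C
t = 1256 / 16.1 = 78.01 s = 1.30 min

1.30 min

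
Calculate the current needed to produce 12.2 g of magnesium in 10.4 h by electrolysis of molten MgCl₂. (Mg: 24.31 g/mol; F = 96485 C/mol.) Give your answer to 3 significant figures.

2.59 A

n(Mg) = 12.2 / 24.31 = 0.5019 mol
Mg²⁺ + 2e⁻ → Mg, so n(e⁻) = 2 × 0.5019 = 1.004 mol
Q = 1.004 × 96485 = 96870 C
I = Q / t = 96870 / 37440 s = 2.59 A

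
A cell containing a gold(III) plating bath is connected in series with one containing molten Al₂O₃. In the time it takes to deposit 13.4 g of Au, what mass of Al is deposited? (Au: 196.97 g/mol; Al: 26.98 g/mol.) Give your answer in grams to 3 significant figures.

n(Au) = 13.4 / 196.97 = 0.06803 mol
Au³⁺ + 3e⁻ → Au, so n(e⁻) = 3 × 0.06803 = 0.2041 mol
Since the cells are in series, n(e⁻) in the Al cell is also 0.2041 mol.
Al³⁺ + 3e⁻ → Al, so n(Al) = 0.2041 / 3 = 0.06803 mol
m(Al) = 0.06803 × 26.98 = 1.84 g

1.84 g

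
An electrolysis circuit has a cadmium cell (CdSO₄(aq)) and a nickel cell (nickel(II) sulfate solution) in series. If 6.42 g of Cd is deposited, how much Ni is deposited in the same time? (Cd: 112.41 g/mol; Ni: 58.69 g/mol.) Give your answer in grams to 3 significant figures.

3.35 g

n(Cd) = 6.42 / 112.41 = 0.05711 mol
Cd²⁺ + 2e⁻ → Cd, so n(e⁻) = 2 × 0.05711 = 0.1142 mol
In series, the same 0.1142 mol of electrons flows through the second cell.
Ni²⁺ + 2e⁻ → Ni, so n(Ni) = 0.1142 / 2 = 0.05710 mol
m(Ni) = 0.05710 × 58.69 = 3.35 g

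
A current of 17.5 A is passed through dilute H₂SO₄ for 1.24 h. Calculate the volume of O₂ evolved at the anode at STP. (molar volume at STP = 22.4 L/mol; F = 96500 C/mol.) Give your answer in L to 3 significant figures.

Q = 17.5 A × 4464 s = 78120 C
Moles of electrons = 78120 / 96500 = 0.8095 mol
2H₂O → O₂ + 4H⁺ + 4e⁻, so n(O₂) = 0.8095 / 4 = 0.2024 mol
V = 0.2024 × 22.4 = 4.534 L

4.53 L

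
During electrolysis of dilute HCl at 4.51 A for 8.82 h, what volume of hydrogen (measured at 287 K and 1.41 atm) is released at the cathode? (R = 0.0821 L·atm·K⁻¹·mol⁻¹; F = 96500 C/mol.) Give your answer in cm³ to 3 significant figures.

12400 cm³

Q = 4.51 A × 31752 s = 1.432×10^5 C
n(e⁻) = Q/F = 1.432×10^5/96500 = 1.484 mol
2H⁺ + 2e⁻ → H₂, so n(H₂) = 1.484 / 2 = 0.7420 mol
V = nRT/P = 0.7420 × 0.0821 × 287 / 1.41 = 12.40 L
= 12400 cm³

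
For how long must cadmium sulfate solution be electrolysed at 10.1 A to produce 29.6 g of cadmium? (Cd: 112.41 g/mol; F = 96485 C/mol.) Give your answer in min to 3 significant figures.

n(Cd) = 29.6 / 112.41 = 0.2633 mol
Cd²⁺ + 2e⁻ → Cd, so n(e⁻) = 2 × 0.2633 = 0.5266 mol
Q = 0.5266 × 96485 = 50810 C
t = Q / I = 50810 / 10.1 = 5031 s = 83.9 min

83.9 min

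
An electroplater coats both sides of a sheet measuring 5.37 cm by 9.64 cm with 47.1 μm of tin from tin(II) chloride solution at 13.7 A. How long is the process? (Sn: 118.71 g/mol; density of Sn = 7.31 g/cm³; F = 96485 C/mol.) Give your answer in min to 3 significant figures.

Plated area = 2 × 5.37 × 9.64 = 103.5 cm²
Volume = 103.5 × 47.1×10⁻⁴ cm = 0.4875 cm³
m(Sn) = 0.4875 × 7.31 = 3.564 g
n(Sn) = 3.564 / 118.71 = 0.03002 mol; n(e⁻) = 2 × 0.03002 = 0.06004 mol
Q = 0.06004 × 96485 = 5793 C
t = 5793 / 13.7 = 422.8 s = 7.05 min

7.05 min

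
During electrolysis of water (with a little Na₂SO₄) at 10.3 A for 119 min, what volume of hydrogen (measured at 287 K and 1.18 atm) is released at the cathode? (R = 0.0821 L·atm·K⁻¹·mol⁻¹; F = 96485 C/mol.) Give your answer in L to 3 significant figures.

7.61 L

Charge passed = 10.3 × 7140 = 73540 C
n(e⁻) = 73540 / 96485 = 0.7622 mol
2H⁺ + 2e⁻ → H₂, so n(H₂) = 0.7622 / 2 = 0.3811 mol
V = nRT/P = 0.3811 × 0.0821 × 287 / 1.18 = 7.610 L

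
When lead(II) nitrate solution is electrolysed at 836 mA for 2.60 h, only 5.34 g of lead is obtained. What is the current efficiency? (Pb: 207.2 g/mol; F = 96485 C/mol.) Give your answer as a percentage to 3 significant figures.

63.6%

Q = 0.836 × 9360 = 7825 C
n(e⁻) = 7825 / 96485 = 0.08110 mol
Pb²⁺ + 2e⁻ → Pb, so theoretical n(Pb) = 0.04055 mol → 8.402 g
Efficiency = 5.34 / 8.402 = 0.6356 = 63.6%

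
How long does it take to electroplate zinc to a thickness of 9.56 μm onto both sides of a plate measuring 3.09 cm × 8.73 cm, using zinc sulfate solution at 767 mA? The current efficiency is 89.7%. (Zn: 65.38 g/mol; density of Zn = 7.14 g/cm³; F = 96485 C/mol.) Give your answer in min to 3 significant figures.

26.3 min

Plated area = 2 × 3.09 × 8.73 = 53.95 cm²
Volume = 53.95 × 9.56×10⁻⁴ cm = 0.05158 cm³
m(Zn) = 0.05158 × 7.14 = 0.3683 g
n(Zn) = 0.3683 / 65.38 = 0.005633 mol; n(e⁻) = 2 × 0.005633 = 0.01127 mol
Q = 0.01127 × 96485 / 0.897 = 1212 C
t = 1212 / 0.767 = 1580 s = 26.3 min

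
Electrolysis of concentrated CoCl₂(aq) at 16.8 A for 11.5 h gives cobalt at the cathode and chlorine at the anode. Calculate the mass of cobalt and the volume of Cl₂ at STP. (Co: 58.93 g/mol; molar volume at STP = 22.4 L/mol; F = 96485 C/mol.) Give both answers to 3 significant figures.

212 g Co; 80.7 L Cl₂

Q = 16.8 × 41400 = 6.955×10^5 C; n(e⁻) = 6.955×10^5 / 96485 = 7.208 mol
Cathode: Co²⁺ + 2e⁻ → Co → n(Co) = 7.208/2 = 3.604 mol → 212 g
Anode: 2Cl⁻ → Cl₂ + 2e⁻ → n(Cl₂) = 7.208/2 = 3.604 mol → 80.7 L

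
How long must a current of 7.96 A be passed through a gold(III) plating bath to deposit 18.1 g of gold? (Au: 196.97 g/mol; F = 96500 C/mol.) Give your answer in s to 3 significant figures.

3340 s

n(Au) = 18.1 / 196.97 = 0.09189 mol
Au³⁺ + 3e⁻ → Au, so n(e⁻) = 3 × 0.09189 = 0.2757 mol
Q = 0.2757 × 96500 = 26610 C
t = Q / I = 26610 / 7.96 = 3343 s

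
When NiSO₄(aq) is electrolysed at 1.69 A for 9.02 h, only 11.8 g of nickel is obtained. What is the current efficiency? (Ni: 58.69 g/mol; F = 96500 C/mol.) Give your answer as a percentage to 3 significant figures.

70.7%

Q = 1.69 × 32472 = 54880 C
n(e⁻) = 54880 / 96500 = 0.5687 mol
Ni²⁺ + 2e⁻ → Ni, so theoretical n(Ni) = 0.2844 mol → 16.69 g
Efficiency = 11.8 / 16.69 = 0.7070 = 70.7%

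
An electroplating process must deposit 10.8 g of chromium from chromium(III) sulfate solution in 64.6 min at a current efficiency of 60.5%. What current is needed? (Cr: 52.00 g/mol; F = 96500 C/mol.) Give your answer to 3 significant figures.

n(Cr) = 10.8 / 52.00 = 0.2077 mol
Cr³⁺ + 3e⁻ → Cr, so n(e⁻) = 3 × 0.2077 = 0.6231 mol
Q = 0.6231 × 96500 / 0.605 = 99390 C
I = Q / t = 99390 / 3876 s = 25.6 A

25.6 A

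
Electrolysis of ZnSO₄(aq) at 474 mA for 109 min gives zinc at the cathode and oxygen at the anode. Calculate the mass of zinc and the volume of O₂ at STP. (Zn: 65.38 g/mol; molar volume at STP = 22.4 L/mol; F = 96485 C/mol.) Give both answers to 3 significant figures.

Q = 0.474 × 6540 = 3100 C; n(e⁻) = 3100 / 96485 = 0.03213 mol
Cathode: Zn²⁺ + 2e⁻ → Zn → n(Zn) = 0.03213/2 = 0.01607 mol → 1.05 g
Anode: 2H₂O → O₂ + 4H⁺ + 4e⁻ → n(O₂) = 0.03213/4 = 0.008033 mol → 0.180 L

1.05 g Zn; 0.180 L O₂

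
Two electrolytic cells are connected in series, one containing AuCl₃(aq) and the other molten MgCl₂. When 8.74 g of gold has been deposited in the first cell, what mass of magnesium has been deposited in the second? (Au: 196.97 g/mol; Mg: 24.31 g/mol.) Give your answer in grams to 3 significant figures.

1.62 g

n(Au) = 8.74 / 196.97 = 0.04437 mol
Au³⁺ + 3e⁻ → Au, so n(e⁻) = 3 × 0.04437 = 0.1331 mol
Since the cells are in series, n(e⁻) in the Mg cell is also 0.1331 mol.
Mg²⁺ + 2e⁻ → Mg, so n(Mg) = 0.1331 / 2 = 0.06655 mol
m(Mg) = 0.06655 × 24.31 = 1.62 g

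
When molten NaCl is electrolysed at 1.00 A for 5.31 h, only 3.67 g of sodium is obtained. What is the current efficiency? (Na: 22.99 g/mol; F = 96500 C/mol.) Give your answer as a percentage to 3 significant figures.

80.6%

Q = 1.00 × 19116 = 19120 C
n(e⁻) = 19120 / 96500 = 0.1981 mol
Na⁺ + e⁻ → Na, so theoretical n(Na) = 0.1981 mol → 4.554 g
Efficiency = 3.67 / 4.554 = 0.8059 = 80.6%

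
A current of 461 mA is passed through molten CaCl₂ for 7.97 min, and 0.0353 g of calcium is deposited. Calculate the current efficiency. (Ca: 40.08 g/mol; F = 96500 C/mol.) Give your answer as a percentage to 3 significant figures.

77.1%

Q = 0.461 × 478.2 = 220.5 C
n(e⁻) = 220.5 / 96500 = 0.002285 mol
Ca²⁺ + 2e⁻ → Ca, so theoretical n(Ca) = 0.001143 mol → 0.04581 g
Efficiency = 0.0353 / 0.04581 = 0.7706 = 77.1%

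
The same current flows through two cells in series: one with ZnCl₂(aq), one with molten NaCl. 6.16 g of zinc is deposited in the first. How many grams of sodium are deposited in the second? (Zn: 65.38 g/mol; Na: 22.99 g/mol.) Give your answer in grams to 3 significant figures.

4.33 g

n(Zn) = 6.16 / 65.38 = 0.09422 mol
Zn²⁺ + 2e⁻ → Zn, so n(e⁻) = 2 × 0.09422 = 0.1884 mol
In series, the same 0.1884 mol of electrons flows through the second cell.
Na⁺ + e⁻ → Na, so n(Na) = 0.1884 mol
m(Na) = 0.1884 × 22.99 = 4.33 g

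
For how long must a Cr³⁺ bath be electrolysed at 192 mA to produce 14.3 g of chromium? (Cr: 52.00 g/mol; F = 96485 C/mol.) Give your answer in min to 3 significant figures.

n(Cr) = 14.3 / 52.00 = 0.2750 mol
Cr³⁺ + 3e⁻ → Cr, so n(e⁻) = 3 × 0.2750 = 0.8250 mol
Q = 0.8250 × 96485 = 79600 C
t = Q / I = 79600 / 0.192 = 4.146×10^5 s = 6910 min

6910 min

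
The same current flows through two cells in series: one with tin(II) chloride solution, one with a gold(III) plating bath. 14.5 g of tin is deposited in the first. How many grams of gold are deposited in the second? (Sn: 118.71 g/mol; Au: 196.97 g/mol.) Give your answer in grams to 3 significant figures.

16.0 g

n(Sn) = 14.5 / 118.71 = 0.1221 mol
Sn²⁺ + 2e⁻ → Sn, so n(e⁻) = 2 × 0.1221 = 0.2442 mol
Since the cells are in series, n(e⁻) in the Au cell is also 0.2442 mol.
Au³⁺ + 3e⁻ → Au, so n(Au) = 0.2442 / 3 = 0.08140 mol
m(Au) = 0.08140 × 196.97 = 16.0 g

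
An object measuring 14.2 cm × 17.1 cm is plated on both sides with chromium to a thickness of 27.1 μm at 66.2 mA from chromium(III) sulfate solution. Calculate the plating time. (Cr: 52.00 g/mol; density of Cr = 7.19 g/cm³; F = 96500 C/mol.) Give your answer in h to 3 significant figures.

Plated area = 2 × 14.2 × 17.1 = 485.6 cm²
Volume = 485.6 × 27.1×10⁻⁴ cm = 1.316 cm³
m(Cr) = 1.316 × 7.19 = 9.462 g
n(Cr) = 9.462 / 52.00 = 0.1820 mol; n(e⁻) = 3 × 0.1820 = 0.5460 mol
Q = 0.5460 × 96500 = 52690 C
t = 52690 / 0.0662 = 7.959×10^5 s = 221 h

221 h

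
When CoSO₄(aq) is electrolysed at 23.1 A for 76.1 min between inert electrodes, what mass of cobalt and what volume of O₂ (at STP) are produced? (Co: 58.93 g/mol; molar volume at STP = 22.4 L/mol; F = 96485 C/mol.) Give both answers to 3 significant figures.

32.2 g Co; 6.12 L O₂

Q = 23.1 × 4566 = 1.055×10^5 C; n(e⁻) = 1.055×10^5 / 96485 = 1.093 mol
Cathode: Co²⁺ + 2e⁻ → Co → n(Co) = 1.093/2 = 0.5465 mol → 32.2 g
Anode: 2H₂O → O₂ + 4H⁺ + 4e⁻ → n(O₂) = 1.093/4 = 0.2733 mol → 6.12 L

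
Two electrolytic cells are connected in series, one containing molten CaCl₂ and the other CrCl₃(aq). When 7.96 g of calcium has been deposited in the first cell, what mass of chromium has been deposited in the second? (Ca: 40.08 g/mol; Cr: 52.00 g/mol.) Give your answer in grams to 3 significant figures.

6.88 g

n(Ca) = 7.96 / 40.08 = 0.1986 mol
Ca²⁺ + 2e⁻ → Ca, so n(e⁻) = 2 × 0.1986 = 0.3972 mol
Same current for the same time ⇒ same n(e⁻) = 0.3972 mol in both cells.
Cr³⁺ + 3e⁻ → Cr, so n(Cr) = 0.3972 / 3 = 0.1324 mol
m(Cr) = 0.1324 × 52.00 = 6.88 g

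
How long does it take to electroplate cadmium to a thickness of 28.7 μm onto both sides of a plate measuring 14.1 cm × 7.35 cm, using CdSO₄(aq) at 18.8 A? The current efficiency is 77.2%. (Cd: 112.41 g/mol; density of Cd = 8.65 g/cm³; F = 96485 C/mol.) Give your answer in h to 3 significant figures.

0.169 h

Plated area = 2 × 14.1 × 7.35 = 207.3 cm²
Volume = 207.3 × 28.7×10⁻⁴ cm = 0.5950 cm³
m(Cd) = 0.5950 × 8.65 = 5.147 g
n(Cd) = 5.147 / 112.41 = 0.04579 mol; n(e⁻) = 2 × 0.04579 = 0.09158 mol
Q = 0.09158 × 96485 / 0.772 = 11450 C
t = 11450 / 18.8 = 609.0 s = 0.169 h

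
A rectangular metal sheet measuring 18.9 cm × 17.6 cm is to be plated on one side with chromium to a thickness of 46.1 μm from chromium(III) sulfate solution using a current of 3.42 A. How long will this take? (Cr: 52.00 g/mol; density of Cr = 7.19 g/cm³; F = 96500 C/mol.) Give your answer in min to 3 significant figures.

Plated area = 18.9 × 17.6 = 332.6 cm²
Volume = 332.6 × 46.1×10⁻⁴ cm = 1.533 cm³
m(Cr) = 1.533 × 7.19 = 11.02 g
n(Cr) = 11.02 / 52.00 = 0.2119 mol; n(e⁻) = 3 × 0.2119 = 0.6357 mol
Q = 0.6357 × 96500 = 61350 C
t = 61350 / 3.42 = 17940 s = 299 min

299 min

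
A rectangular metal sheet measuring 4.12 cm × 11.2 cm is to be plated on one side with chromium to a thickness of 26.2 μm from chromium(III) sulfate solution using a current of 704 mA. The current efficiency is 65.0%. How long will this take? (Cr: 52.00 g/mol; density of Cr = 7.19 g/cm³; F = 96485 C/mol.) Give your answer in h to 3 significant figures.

2.94 h

Plated area = 4.12 × 11.2 = 46.14 cm²
Volume = 46.14 × 26.2×10⁻⁴ cm = 0.1209 cm³
m(Cr) = 0.1209 × 7.19 = 0.8693 g
n(Cr) = 0.8693 / 52.00 = 0.01672 mol; n(e⁻) = 3 × 0.01672 = 0.05016 mol
Q = 0.05016 × 96485 / 0.650 = 7446 C
t = 7446 / 0.704 = 10580 s = 2.94 h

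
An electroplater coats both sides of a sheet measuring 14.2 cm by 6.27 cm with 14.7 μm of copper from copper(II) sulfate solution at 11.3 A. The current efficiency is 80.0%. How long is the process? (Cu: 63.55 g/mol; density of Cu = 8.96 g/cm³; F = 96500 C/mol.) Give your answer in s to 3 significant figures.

788 s

Plated area = 2 × 14.2 × 6.27 = 178.1 cm²
Volume = 178.1 × 14.7×10⁻⁴ cm = 0.2618 cm³
m(Cu) = 0.2618 × 8.96 = 2.346 g
n(Cu) = 2.346 / 63.55 = 0.03692 mol; n(e⁻) = 2 × 0.03692 = 0.07384 mol
Q = 0.07384 × 96500 / 0.800 = 8907 C
t = 8907 / 11.3 = 788.2 s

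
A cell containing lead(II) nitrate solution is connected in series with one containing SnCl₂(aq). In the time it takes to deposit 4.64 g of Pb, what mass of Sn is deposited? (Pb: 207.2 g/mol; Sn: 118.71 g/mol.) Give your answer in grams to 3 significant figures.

2.66 g

n(Pb) = 4.64 / 207.2 = 0.02239 mol
Pb²⁺ + 2e⁻ → Pb, so n(e⁻) = 2 × 0.02239 = 0.04478 mol
Same current for the same time ⇒ same n(e⁻) = 0.04478 mol in both cells.
Sn²⁺ + 2e⁻ → Sn, so n(Sn) = 0.04478 / 2 = 0.02239 mol
m(Sn) = 0.02239 × 118.71 = 2.66 g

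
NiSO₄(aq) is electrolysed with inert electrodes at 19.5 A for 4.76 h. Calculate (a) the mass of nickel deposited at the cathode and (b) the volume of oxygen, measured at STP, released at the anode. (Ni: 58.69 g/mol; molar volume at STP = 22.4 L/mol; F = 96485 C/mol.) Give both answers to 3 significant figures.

Q = 19.5 × 17136 = 3.342×10^5 C; n(e⁻) = 3.342×10^5 / 96485 = 3.464 mol
Cathode: Ni²⁺ + 2e⁻ → Ni → n(Ni) = 3.464/2 = 1.732 mol → 102 g
Anode: 2H₂O → O₂ + 4H⁺ + 4e⁻ → n(O₂) = 3.464/4 = 0.8660 mol → 19.4 L

102 g Ni; 19.4 L O₂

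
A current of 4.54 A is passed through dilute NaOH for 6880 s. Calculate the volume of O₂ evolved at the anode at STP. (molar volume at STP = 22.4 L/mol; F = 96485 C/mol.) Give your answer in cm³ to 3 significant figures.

Charge passed = 4.54 × 6880 = 31240 C
Moles of electrons = 31240 / 96485 = 0.3238 mol
2H₂O → O₂ + 4H⁺ + 4e⁻, so n(O₂) = 0.3238 / 4 = 0.08095 mol
V = 0.08095 × 22.4 = 1.813 L
= 1810 cm³

1810 cm³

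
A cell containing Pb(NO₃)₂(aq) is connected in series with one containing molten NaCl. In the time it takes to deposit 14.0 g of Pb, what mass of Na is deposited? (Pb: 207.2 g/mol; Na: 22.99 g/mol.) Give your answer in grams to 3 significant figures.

3.11 g

n(Pb) = 14.0 / 207.2 = 0.06757 mol
Pb²⁺ + 2e⁻ → Pb, so n(e⁻) = 2 × 0.06757 = 0.1351 mol
The cells are in series, so the same charge (and hence the same n(e⁻) = 0.1351 mol) passes through both.
Na⁺ + e⁻ → Na, so n(Na) = 0.1351 mol
m(Na) = 0.1351 × 22.99 = 3.11 g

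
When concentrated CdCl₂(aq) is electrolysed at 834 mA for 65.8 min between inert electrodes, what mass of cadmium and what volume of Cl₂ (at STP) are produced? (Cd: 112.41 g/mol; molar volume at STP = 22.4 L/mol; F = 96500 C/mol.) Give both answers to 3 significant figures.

Q = 0.834 × 3948 = 3293 C; n(e⁻) = 3293 / 96500 = 0.03412 mol
Cathode: Cd²⁺ + 2e⁻ → Cd → n(Cd) = 0.03412/2 = 0.01706 mol → 1.92 g
Anode: 2Cl⁻ → Cl₂ + 2e⁻ → n(Cl₂) = 0.03412/2 = 0.01706 mol → 0.382 L

1.92 g Cd; 0.382 L Cl₂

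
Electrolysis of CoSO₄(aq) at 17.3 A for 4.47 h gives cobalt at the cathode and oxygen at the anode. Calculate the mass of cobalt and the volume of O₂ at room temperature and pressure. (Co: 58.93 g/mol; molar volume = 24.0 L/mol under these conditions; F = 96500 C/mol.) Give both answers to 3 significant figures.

85.0 g Co; 17.3 L O₂

Q = 17.3 × 16092 = 2.784×10^5 C; n(e⁻) = 2.784×10^5 / 96500 = 2.885 mol
Cathode: Co²⁺ + 2e⁻ → Co → n(Co) = 2.885/2 = 1.443 mol → 85.0 g
Anode: 2H₂O → O₂ + 4H⁺ + 4e⁻ → n(O₂) = 2.885/4 = 0.7213 mol → 17.3 L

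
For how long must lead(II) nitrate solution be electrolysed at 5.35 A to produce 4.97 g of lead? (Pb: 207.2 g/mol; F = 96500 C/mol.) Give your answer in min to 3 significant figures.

14.4 min

n(Pb) = 4.97 / 207.2 = 0.02399 mol
Pb²⁺ + 2e⁻ → Pb, so n(e⁻) = 2 × 0.02399 = 0.04798 mol
Q = 0.04798 × 96500 = 4630 C
t = Q / I = 4630 / 5.35 = 865.4 s = 14.4 min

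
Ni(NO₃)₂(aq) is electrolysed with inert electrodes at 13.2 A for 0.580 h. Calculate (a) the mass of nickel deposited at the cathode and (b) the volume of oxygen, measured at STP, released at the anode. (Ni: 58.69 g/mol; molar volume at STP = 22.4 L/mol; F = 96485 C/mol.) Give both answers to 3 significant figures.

8.38 g Ni; 1.60 L O₂

Q = 13.2 × 2088 = 27560 C; n(e⁻) = 27560 / 96485 = 0.2856 mol
Cathode: Ni²⁺ + 2e⁻ → Ni → n(Ni) = 0.2856/2 = 0.1428 mol → 8.38 g
Anode: 2H₂O → O₂ + 4H⁺ + 4e⁻ → n(O₂) = 0.2856/4 = 0.07140 mol → 1.60 L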